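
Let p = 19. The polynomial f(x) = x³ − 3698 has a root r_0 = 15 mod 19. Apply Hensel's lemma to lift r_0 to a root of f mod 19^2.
r_1 = 300 (mod 361)

Hensel: r_{i+1} = r_i − f(r_i)/f′(r_i) mod 19^{i+2}, where f′(x) = 3x². Iterate:
  r_0 = 15 (mod 19)
  r_1 = 300 (mod 361)
Final: r = 300 with f(r) ≡ 0 mod 19^2.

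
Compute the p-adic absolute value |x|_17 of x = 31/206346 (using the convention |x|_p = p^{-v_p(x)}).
|31/206346|_17 = 4913

Step 1 — compute v_17(x) by factoring powers of 17 out of the numerator and denominator: v_17(31/206346) = -3. Step 2 — apply |x|_p = p^{-v_p(x)} = 17^{3} = 4913.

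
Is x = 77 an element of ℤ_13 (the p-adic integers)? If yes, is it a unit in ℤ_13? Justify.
x ∈ ℤ_13^× (unit); v_13(x) = 0

ℤ_13 = {x ∈ ℚ_13 : v_13(x) ≥ 0} and ℤ_13^× = {x ∈ ℤ_13 : v_13(x) = 0}. Here v_13(77) = v_13(num) − v_13(den) = 0; compare against these criteria.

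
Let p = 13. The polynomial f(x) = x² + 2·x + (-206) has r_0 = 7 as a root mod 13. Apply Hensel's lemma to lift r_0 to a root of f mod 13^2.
r_1 = 111 (mod 169)

Hensel: r_{i+1} = r_i − f(r_i)·(f′(r_i))^{-1} mod 13^{i+2}, f′(x) = 2x + 2. Iterate:
  r_0 = 7 (mod 13)
  r_1 = 111 (mod 169)
Final: r = 111 satisfies f(r) ≡ 0 mod 13^2.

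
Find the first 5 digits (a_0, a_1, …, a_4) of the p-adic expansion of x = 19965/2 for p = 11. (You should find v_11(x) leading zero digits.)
(a_0, …, a_4) = (0, 0, 0, 2, 6)

v_11(19965/2) = 3, so a_0 = ... = a_2 = 0. Factor out: x = 11^3 · u with u = 15/2 a unit in ℤ_11. Expand u iteratively via a_{v+i} = u_i mod 11, u_{i+1} = (u_i − a_{v+i})/11:
  u_0 = 15/2;  a_3 = 2;  u_1 = (u_0 − 2)/11 = 1/2
  u_1 = 1/2;  a_4 = 6;  u_2 = (u_1 − 6)/11 = -1/2
Digits: (0, 0, 0, 2, 6).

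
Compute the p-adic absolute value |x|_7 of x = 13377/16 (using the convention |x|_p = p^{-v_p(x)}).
|13377/16|_7 = 1/343

Step 1 — compute v_7(x) by factoring powers of 7 out of the numerator and denominator: v_7(13377/16) = 3. Step 2 — apply |x|_p = p^{-v_p(x)} = 7^{-3} = 1/343.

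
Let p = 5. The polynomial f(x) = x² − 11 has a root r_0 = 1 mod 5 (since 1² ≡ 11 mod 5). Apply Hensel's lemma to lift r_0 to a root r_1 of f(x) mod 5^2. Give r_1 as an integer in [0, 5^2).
r_1 = 6 (mod 25)

Hensel's recurrence: r_{i+1} = r_i − f(r_i)·(f′(r_i))^{-1} mod 5^{i+2}, with f′(x) = 2x. Iterate:
  r_0 = 1 (mod 5)
  r_1 = 6 (mod 25)
Final: r_1 = 6, and one checks f(r_1) ≡ 0 mod 5^2.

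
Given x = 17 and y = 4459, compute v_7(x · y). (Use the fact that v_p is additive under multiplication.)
v_7(75803) = 3

v_p(x) = 0 (factor: 17 = 7^0 · 17); v_p(y) = 3 (factor: 4459 = 7^3 · 13). Additivity: v_p(xy) = v_p(x) + v_p(y) = 0 + 3 = 3. (Direct check: xy = 75803 = 7^3 · (221).)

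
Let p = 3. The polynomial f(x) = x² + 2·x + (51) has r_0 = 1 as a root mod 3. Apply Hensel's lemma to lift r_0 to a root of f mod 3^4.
r_3 = 28 (mod 81)

Hensel: r_{i+1} = r_i − f(r_i)·(f′(r_i))^{-1} mod 3^{i+2}, f′(x) = 2x + 2. Iterate:
  r_0 = 1 (mod 3)
  r_1 = 1 (mod 9)
  r_2 = 1 (mod 27)
  r_3 = 28 (mod 81)
Final: r = 28 satisfies f(r) ≡ 0 mod 3^4.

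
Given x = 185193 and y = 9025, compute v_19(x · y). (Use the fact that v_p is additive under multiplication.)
v_19(1671366825) = 5

v_p(x) = 3 (factor: 185193 = 19^3 · 27); v_p(y) = 2 (factor: 9025 = 19^2 · 25). Additivity: v_p(xy) = v_p(x) + v_p(y) = 3 + 2 = 5. (Direct check: xy = 1671366825 = 19^5 · (675).)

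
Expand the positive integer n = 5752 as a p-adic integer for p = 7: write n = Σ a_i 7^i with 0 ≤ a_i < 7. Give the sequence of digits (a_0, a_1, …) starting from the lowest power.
(a_0, a_1, …) = (5, 2, 5, 2, 2)

Repeated division by 7 gives the digits low-to-high: 5752 = 5 + 2·7^1 + 5·7^2 + 2·7^3 + 2·7^4. Digit sequence: (5, 2, 5, 2, 2).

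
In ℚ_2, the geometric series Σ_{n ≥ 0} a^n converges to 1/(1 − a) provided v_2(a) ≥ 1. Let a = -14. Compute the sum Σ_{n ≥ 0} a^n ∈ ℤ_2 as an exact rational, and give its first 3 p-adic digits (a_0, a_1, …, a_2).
Σ a^n = 1/(1 − a) = 1/15;  first 3 digits = (1, 1, 1)

v_2(a) = 1 ≥ 1, so the series converges in ℤ_2 to 1/(1 − a) = 1/(1 − (-14)) = 1/15. Expand this rational in ℤ_2: compute digits iteratively via d_i = x_i mod 2, x_{i+1} = (x_i − d_i)/2. The first 3 digits are (1, 1, 1).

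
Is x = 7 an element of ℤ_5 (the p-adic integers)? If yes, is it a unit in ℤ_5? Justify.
x ∈ ℤ_5^× (unit); v_5(x) = 0

ℤ_5 = {x ∈ ℚ_5 : v_5(x) ≥ 0} and ℤ_5^× = {x ∈ ℤ_5 : v_5(x) = 0}. Here v_5(7) = v_5(num) − v_5(den) = 0; compare against these criteria.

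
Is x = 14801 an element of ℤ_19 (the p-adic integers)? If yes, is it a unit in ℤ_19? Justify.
x ∈ ℤ_19 but not a unit; v_19(x) = 2 > 0

ℤ_19 = {x ∈ ℚ_19 : v_19(x) ≥ 0} and ℤ_19^× = {x ∈ ℤ_19 : v_19(x) = 0}. Here v_19(14801) = v_19(num) − v_19(den) = 2; compare against these criteria.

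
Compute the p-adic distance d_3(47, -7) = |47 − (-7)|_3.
d_3(47, -7) = 1/27

Step 1 — x − y = 47 − (-7) = 54. Step 2 — v_3(54) = 3 (factor: 54 = (3^3 · 2); the sign does not affect v_p). Step 3 — |x − y|_3 = 3^{-3} = 1/27.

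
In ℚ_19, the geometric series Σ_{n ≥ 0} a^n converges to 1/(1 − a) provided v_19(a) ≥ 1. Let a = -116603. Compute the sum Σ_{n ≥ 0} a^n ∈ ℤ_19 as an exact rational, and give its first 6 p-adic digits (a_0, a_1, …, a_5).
Σ a^n = 1/(1 − a) = 1/116604;  first 6 digits = (1, 0, 0, 2, 18, 18)

v_19(a) = 3 ≥ 1, so the series converges in ℤ_19 to 1/(1 − a) = 1/(1 − (-116603)) = 1/116604. Expand this rational in ℤ_19: compute digits iteratively via d_i = x_i mod 19, x_{i+1} = (x_i − d_i)/19. The first 6 digits are (1, 0, 0, 2, 18, 18).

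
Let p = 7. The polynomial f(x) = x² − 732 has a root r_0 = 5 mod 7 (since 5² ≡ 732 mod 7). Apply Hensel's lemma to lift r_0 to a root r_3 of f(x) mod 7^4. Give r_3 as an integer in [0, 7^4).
r_3 = 1237 (mod 2401)

Hensel's recurrence: r_{i+1} = r_i − f(r_i)·(f′(r_i))^{-1} mod 7^{i+2}, with f′(x) = 2x. Iterate:
  r_0 = 5 (mod 7)
  r_1 = 12 (mod 49)
  r_2 = 208 (mod 343)
  r_3 = 1237 (mod 2401)
Final: r_3 = 1237, and one checks f(r_3) ≡ 0 mod 7^4.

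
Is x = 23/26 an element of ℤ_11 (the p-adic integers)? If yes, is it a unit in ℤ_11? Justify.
x ∈ ℤ_11^× (unit); v_11(x) = 0

ℤ_11 = {x ∈ ℚ_11 : v_11(x) ≥ 0} and ℤ_11^× = {x ∈ ℤ_11 : v_11(x) = 0}. Here v_11(23/26) = v_11(num) − v_11(den) = 0; compare against these criteria.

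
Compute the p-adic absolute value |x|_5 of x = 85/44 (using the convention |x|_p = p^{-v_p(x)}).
|85/44|_5 = 1/5

Step 1 — compute v_5(x) by factoring powers of 5 out of the numerator and denominator: v_5(85/44) = 1. Step 2 — apply |x|_p = p^{-v_p(x)} = 5^{-1} = 1/5.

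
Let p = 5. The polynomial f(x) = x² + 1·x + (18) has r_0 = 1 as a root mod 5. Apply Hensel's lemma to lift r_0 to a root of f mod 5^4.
r_3 = 86 (mod 625)

Hensel: r_{i+1} = r_i − f(r_i)·(f′(r_i))^{-1} mod 5^{i+2}, f′(x) = 2x + 1. Iterate:
  r_0 = 1 (mod 5)
  r_1 = 11 (mod 25)
  r_2 = 86 (mod 125)
  r_3 = 86 (mod 625)
Final: r = 86 satisfies f(r) ≡ 0 mod 5^4.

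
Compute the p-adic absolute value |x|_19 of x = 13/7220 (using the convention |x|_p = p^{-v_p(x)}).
|13/7220|_19 = 361

Step 1 — compute v_19(x) by factoring powers of 19 out of the numerator and denominator: v_19(13/7220) = -2. Step 2 — apply |x|_p = p^{-v_p(x)} = 19^{2} = 361.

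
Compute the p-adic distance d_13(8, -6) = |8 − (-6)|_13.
d_13(8, -6) = 1

Step 1 — x − y = 8 − (-6) = 14. Step 2 — v_13(14) = 0 (factor: 14 = (13^0 · 14); the sign does not affect v_p). Step 3 — |x − y|_13 = 13^{0} = 1.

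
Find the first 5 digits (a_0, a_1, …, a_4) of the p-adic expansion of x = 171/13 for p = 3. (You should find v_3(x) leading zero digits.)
(a_0, …, a_4) = (0, 0, 1, 2, 1)

v_3(171/13) = 2, so a_0 = ... = a_1 = 0. Factor out: x = 3^2 · u with u = 19/13 a unit in ℤ_3. Expand u iteratively via a_{v+i} = u_i mod 3, u_{i+1} = (u_i − a_{v+i})/3:
  u_0 = 19/13;  a_2 = 1;  u_1 = (u_0 − 1)/3 = 2/13
  u_1 = 2/13;  a_3 = 2;  u_2 = (u_1 − 2)/3 = -8/13
  u_2 = -8/13;  a_4 = 1;  u_3 = (u_2 − 1)/3 = -7/13
Digits: (0, 0, 1, 2, 1).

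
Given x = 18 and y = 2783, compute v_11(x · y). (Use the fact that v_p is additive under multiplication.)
v_11(50094) = 2

v_p(x) = 0 (factor: 18 = 11^0 · 18); v_p(y) = 2 (factor: 2783 = 11^2 · 23). Additivity: v_p(xy) = v_p(x) + v_p(y) = 0 + 2 = 2. (Direct check: xy = 50094 = 11^2 · (414).)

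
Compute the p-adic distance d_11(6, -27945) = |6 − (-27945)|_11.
d_11(6, -27945) = 1/1331

Step 1 — x − y = 6 − (-27945) = 27951. Step 2 — v_11(27951) = 3 (factor: 27951 = (11^3 · 21); the sign does not affect v_p). Step 3 — |x − y|_11 = 11^{-3} = 1/1331.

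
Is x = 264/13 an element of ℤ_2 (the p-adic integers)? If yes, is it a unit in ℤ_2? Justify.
x ∈ ℤ_2 but not a unit; v_2(x) = 3 > 0

ℤ_2 = {x ∈ ℚ_2 : v_2(x) ≥ 0} and ℤ_2^× = {x ∈ ℤ_2 : v_2(x) = 0}. Here v_2(264/13) = v_2(num) − v_2(den) = 3; compare against these criteria.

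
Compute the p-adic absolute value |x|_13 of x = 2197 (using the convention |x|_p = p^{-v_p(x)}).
|2197|_13 = 1/2197

Step 1 — compute v_13(x) by factoring powers of 13 out of the numerator and denominator: v_13(2197) = 3. Step 2 — apply |x|_p = p^{-v_p(x)} = 13^{-3} = 1/2197.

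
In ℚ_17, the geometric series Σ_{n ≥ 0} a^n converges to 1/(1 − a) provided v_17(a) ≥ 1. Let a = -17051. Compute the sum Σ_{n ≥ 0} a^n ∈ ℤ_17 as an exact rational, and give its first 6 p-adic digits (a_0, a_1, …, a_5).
Σ a^n = 1/(1 − a) = 1/17052;  first 6 digits = (1, 0, 9, 13, 12, 0)

v_17(a) = 2 ≥ 1, so the series converges in ℤ_17 to 1/(1 − a) = 1/(1 − (-17051)) = 1/17052. Expand this rational in ℤ_17: compute digits iteratively via d_i = x_i mod 17, x_{i+1} = (x_i − d_i)/17. The first 6 digits are (1, 0, 9, 13, 12, 0).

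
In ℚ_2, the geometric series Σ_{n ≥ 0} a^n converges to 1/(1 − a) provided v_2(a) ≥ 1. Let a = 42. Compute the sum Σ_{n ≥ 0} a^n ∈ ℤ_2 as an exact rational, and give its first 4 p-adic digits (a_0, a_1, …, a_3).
Σ a^n = 1/(1 − a) = -1/41;  first 4 digits = (1, 1, 1, 0)

v_2(a) = 1 ≥ 1, so the series converges in ℤ_2 to 1/(1 − a) = 1/(1 − 42) = -1/41. Expand this rational in ℤ_2: compute digits iteratively via d_i = x_i mod 2, x_{i+1} = (x_i − d_i)/2. The first 4 digits are (1, 1, 1, 0).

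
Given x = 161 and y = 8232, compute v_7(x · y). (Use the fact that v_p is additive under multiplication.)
v_7(1325352) = 4

v_p(x) = 1 (factor: 161 = 7^1 · 23); v_p(y) = 3 (factor: 8232 = 7^3 · 24). Additivity: v_p(xy) = v_p(x) + v_p(y) = 1 + 3 = 4. (Direct check: xy = 1325352 = 7^4 · (552).)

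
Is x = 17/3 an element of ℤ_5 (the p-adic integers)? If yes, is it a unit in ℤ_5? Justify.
x ∈ ℤ_5^× (unit); v_5(x) = 0

ℤ_5 = {x ∈ ℚ_5 : v_5(x) ≥ 0} and ℤ_5^× = {x ∈ ℤ_5 : v_5(x) = 0}. Here v_5(17/3) = v_5(num) − v_5(den) = 0; compare against these criteria.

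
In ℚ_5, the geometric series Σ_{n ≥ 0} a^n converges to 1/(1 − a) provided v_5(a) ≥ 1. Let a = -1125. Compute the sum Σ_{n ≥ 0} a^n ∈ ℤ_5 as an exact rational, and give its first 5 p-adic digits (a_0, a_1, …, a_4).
Σ a^n = 1/(1 − a) = 1/1126;  first 5 digits = (1, 0, 0, 1, 3)

v_5(a) = 3 ≥ 1, so the series converges in ℤ_5 to 1/(1 − a) = 1/(1 − (-1125)) = 1/1126. Expand this rational in ℤ_5: compute digits iteratively via d_i = x_i mod 5, x_{i+1} = (x_i − d_i)/5. The first 5 digits are (1, 0, 0, 1, 3).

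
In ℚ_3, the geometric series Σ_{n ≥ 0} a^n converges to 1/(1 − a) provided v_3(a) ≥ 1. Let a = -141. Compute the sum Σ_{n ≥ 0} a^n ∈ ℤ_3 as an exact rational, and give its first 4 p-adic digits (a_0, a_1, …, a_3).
Σ a^n = 1/(1 − a) = 1/142;  first 4 digits = (1, 1, 0, 0)

v_3(a) = 1 ≥ 1, so the series converges in ℤ_3 to 1/(1 − a) = 1/(1 − (-141)) = 1/142. Expand this rational in ℤ_3: compute digits iteratively via d_i = x_i mod 3, x_{i+1} = (x_i − d_i)/3. The first 4 digits are (1, 1, 0, 0).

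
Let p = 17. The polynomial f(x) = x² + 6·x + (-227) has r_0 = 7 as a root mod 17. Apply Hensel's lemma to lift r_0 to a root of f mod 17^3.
r_2 = 1112 (mod 4913)

Hensel: r_{i+1} = r_i − f(r_i)·(f′(r_i))^{-1} mod 17^{i+2}, f′(x) = 2x + 6. Iterate:
  r_0 = 7 (mod 17)
  r_1 = 245 (mod 289)
  r_2 = 1112 (mod 4913)
Final: r = 1112 satisfies f(r) ≡ 0 mod 17^3.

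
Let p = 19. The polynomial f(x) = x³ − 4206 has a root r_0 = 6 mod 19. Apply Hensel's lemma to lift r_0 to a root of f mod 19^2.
r_1 = 63 (mod 361)

Hensel: r_{i+1} = r_i − f(r_i)/f′(r_i) mod 19^{i+2}, where f′(x) = 3x². Iterate:
  r_0 = 6 (mod 19)
  r_1 = 63 (mod 361)
Final: r = 63 with f(r) ≡ 0 mod 19^2.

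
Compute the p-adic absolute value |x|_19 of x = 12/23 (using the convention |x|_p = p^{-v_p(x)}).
|12/23|_19 = 1

Step 1 — compute v_19(x) by factoring powers of 19 out of the numerator and denominator: v_19(12/23) = 0. Step 2 — apply |x|_p = p^{-v_p(x)} = 19^{0} = 1.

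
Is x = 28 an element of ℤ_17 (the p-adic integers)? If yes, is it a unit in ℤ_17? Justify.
x ∈ ℤ_17^× (unit); v_17(x) = 0

ℤ_17 = {x ∈ ℚ_17 : v_17(x) ≥ 0} and ℤ_17^× = {x ∈ ℤ_17 : v_17(x) = 0}. Here v_17(28) = v_17(num) − v_17(den) = 0; compare against these criteria.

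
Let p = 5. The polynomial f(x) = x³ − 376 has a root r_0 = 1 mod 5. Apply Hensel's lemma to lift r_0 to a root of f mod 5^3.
r_2 = 1 (mod 125)

Hensel: r_{i+1} = r_i − f(r_i)/f′(r_i) mod 5^{i+2}, where f′(x) = 3x². Iterate:
  r_0 = 1 (mod 5)
  r_1 = 1 (mod 25)
  r_2 = 1 (mod 125)
Final: r = 1 with f(r) ≡ 0 mod 5^3.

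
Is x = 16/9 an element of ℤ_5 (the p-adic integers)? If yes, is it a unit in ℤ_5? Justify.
x ∈ ℤ_5^× (unit); v_5(x) = 0

ℤ_5 = {x ∈ ℚ_5 : v_5(x) ≥ 0} and ℤ_5^× = {x ∈ ℤ_5 : v_5(x) = 0}. Here v_5(16/9) = v_5(num) − v_5(den) = 0; compare against these criteria.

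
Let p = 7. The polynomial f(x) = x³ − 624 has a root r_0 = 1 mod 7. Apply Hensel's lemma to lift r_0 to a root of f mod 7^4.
r_3 = 1940 (mod 2401)

Hensel: r_{i+1} = r_i − f(r_i)/f′(r_i) mod 7^{i+2}, where f′(x) = 3x². Iterate:
  r_0 = 1 (mod 7)
  r_1 = 29 (mod 49)
  r_2 = 225 (mod 343)
  r_3 = 1940 (mod 2401)
Final: r = 1940 with f(r) ≡ 0 mod 7^4.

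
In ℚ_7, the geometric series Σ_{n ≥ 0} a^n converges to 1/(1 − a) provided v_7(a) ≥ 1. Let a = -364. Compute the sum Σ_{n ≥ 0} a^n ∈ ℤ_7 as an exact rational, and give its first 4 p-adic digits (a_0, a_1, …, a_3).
Σ a^n = 1/(1 − a) = 1/365;  first 4 digits = (1, 4, 1, 1)

v_7(a) = 1 ≥ 1, so the series converges in ℤ_7 to 1/(1 − a) = 1/(1 − (-364)) = 1/365. Expand this rational in ℤ_7: compute digits iteratively via d_i = x_i mod 7, x_{i+1} = (x_i − d_i)/7. The first 4 digits are (1, 4, 1, 1).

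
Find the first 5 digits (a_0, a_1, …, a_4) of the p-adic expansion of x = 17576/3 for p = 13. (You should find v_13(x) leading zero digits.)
(a_0, …, a_4) = (0, 0, 0, 7, 4)

v_13(17576/3) = 3, so a_0 = ... = a_2 = 0. Factor out: x = 13^3 · u with u = 8/3 a unit in ℤ_13. Expand u iteratively via a_{v+i} = u_i mod 13, u_{i+1} = (u_i − a_{v+i})/13:
  u_0 = 8/3;  a_3 = 7;  u_1 = (u_0 − 7)/13 = -1/3
  u_1 = -1/3;  a_4 = 4;  u_2 = (u_1 − 4)/13 = -1/3
Digits: (0, 0, 0, 7, 4).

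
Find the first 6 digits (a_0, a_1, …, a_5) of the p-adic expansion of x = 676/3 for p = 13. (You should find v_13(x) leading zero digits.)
(a_0, …, a_5) = (0, 0, 10, 8, 8, 8)

v_13(676/3) = 2, so a_0 = ... = a_1 = 0. Factor out: x = 13^2 · u with u = 4/3 a unit in ℤ_13. Expand u iteratively via a_{v+i} = u_i mod 13, u_{i+1} = (u_i − a_{v+i})/13:
  u_0 = 4/3;  a_2 = 10;  u_1 = (u_0 − 10)/13 = -2/3
  u_1 = -2/3;  a_3 = 8;  u_2 = (u_1 − 8)/13 = -2/3
  u_2 = -2/3;  a_4 = 8;  u_3 = (u_2 − 8)/13 = -2/3
  u_3 = -2/3;  a_5 = 8;  u_4 = (u_3 − 8)/13 = -2/3
Digits: (0, 0, 10, 8, 8, 8).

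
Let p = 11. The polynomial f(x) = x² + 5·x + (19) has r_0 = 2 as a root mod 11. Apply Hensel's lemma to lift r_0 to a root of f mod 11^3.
r_2 = 79 (mod 1331)

Hensel: r_{i+1} = r_i − f(r_i)·(f′(r_i))^{-1} mod 11^{i+2}, f′(x) = 2x + 5. Iterate:
  r_0 = 2 (mod 11)
  r_1 = 79 (mod 121)
  r_2 = 79 (mod 1331)
Final: r = 79 satisfies f(r) ≡ 0 mod 11^3.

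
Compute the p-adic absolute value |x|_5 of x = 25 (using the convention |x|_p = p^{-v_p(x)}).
|25|_5 = 1/25

Step 1 — compute v_5(x) by factoring powers of 5 out of the numerator and denominator: v_5(25) = 2. Step 2 — apply |x|_p = p^{-v_p(x)} = 5^{-2} = 1/25.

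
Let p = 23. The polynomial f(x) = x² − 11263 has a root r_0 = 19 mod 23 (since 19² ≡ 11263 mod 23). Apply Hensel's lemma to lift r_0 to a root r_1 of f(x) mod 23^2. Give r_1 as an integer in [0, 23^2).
r_1 = 111 (mod 529)

Hensel's recurrence: r_{i+1} = r_i − f(r_i)·(f′(r_i))^{-1} mod 23^{i+2}, with f′(x) = 2x. Iterate:
  r_0 = 19 (mod 23)
  r_1 = 111 (mod 529)
Final: r_1 = 111, and one checks f(r_1) ≡ 0 mod 23^2.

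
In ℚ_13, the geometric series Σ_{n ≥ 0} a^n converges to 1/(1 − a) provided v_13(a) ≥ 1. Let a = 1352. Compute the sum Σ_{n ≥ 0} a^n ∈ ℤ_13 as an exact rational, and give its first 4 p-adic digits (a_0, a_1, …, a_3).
Σ a^n = 1/(1 − a) = -1/1351;  first 4 digits = (1, 0, 8, 0)

v_13(a) = 2 ≥ 1, so the series converges in ℤ_13 to 1/(1 − a) = 1/(1 − 1352) = -1/1351. Expand this rational in ℤ_13: compute digits iteratively via d_i = x_i mod 13, x_{i+1} = (x_i − d_i)/13. The first 4 digits are (1, 0, 8, 0).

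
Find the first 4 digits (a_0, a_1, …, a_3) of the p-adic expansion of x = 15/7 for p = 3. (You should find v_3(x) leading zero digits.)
(a_0, …, a_3) = (0, 2, 0, 2)

v_3(15/7) = 1, so a_0 = ... = a_0 = 0. Factor out: x = 3^1 · u with u = 5/7 a unit in ℤ_3. Expand u iteratively via a_{v+i} = u_i mod 3, u_{i+1} = (u_i − a_{v+i})/3:
  u_0 = 5/7;  a_1 = 2;  u_1 = (u_0 − 2)/3 = -3/7
  u_1 = -3/7;  a_2 = 0;  u_2 = (u_1 − 0)/3 = -1/7
  u_2 = -1/7;  a_3 = 2;  u_3 = (u_2 − 2)/3 = -5/7
Digits: (0, 2, 0, 2).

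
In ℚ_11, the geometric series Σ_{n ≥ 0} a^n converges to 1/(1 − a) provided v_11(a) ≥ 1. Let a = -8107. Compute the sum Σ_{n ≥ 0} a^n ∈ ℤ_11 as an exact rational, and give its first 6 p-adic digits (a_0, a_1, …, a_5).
Σ a^n = 1/(1 − a) = 1/8108;  first 6 digits = (1, 0, 10, 4, 0, 1)

v_11(a) = 2 ≥ 1, so the series converges in ℤ_11 to 1/(1 − a) = 1/(1 − (-8107)) = 1/8108. Expand this rational in ℤ_11: compute digits iteratively via d_i = x_i mod 11, x_{i+1} = (x_i − d_i)/11. The first 6 digits are (1, 0, 10, 4, 0, 1).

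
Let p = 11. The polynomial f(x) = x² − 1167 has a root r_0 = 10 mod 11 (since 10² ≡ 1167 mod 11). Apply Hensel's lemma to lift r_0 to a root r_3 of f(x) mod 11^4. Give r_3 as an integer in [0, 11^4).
r_3 = 6313 (mod 14641)

Hensel's recurrence: r_{i+1} = r_i − f(r_i)·(f′(r_i))^{-1} mod 11^{i+2}, with f′(x) = 2x. Iterate:
  r_0 = 10 (mod 11)
  r_1 = 21 (mod 121)
  r_2 = 989 (mod 1331)
  r_3 = 6313 (mod 14641)
Final: r_3 = 6313, and one checks f(r_3) ≡ 0 mod 11^4.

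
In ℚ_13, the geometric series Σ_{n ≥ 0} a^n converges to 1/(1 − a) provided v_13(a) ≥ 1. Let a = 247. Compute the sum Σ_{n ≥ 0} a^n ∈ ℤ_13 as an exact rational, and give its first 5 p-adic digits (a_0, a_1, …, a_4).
Σ a^n = 1/(1 − a) = -1/246;  first 5 digits = (1, 6, 11, 9, 5)

v_13(a) = 1 ≥ 1, so the series converges in ℤ_13 to 1/(1 − a) = 1/(1 − 247) = -1/246. Expand this rational in ℤ_13: compute digits iteratively via d_i = x_i mod 13, x_{i+1} = (x_i − d_i)/13. The first 5 digits are (1, 6, 11, 9, 5).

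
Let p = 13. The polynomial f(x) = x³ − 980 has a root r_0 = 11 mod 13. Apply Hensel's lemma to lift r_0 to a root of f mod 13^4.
r_3 = 28247 (mod 28561)

Hensel: r_{i+1} = r_i − f(r_i)/f′(r_i) mod 13^{i+2}, where f′(x) = 3x². Iterate:
  r_0 = 11 (mod 13)
  r_1 = 24 (mod 169)
  r_2 = 1883 (mod 2197)
  r_3 = 28247 (mod 28561)
Final: r = 28247 with f(r) ≡ 0 mod 13^4.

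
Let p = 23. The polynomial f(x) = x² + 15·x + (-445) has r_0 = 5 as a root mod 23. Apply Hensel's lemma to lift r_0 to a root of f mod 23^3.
r_2 = 3087 (mod 12167)

Hensel: r_{i+1} = r_i − f(r_i)·(f′(r_i))^{-1} mod 23^{i+2}, f′(x) = 2x + 15. Iterate:
  r_0 = 5 (mod 23)
  r_1 = 442 (mod 529)
  r_2 = 3087 (mod 12167)
Final: r = 3087 satisfies f(r) ≡ 0 mod 23^3.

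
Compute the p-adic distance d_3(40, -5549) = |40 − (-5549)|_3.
d_3(40, -5549) = 1/243

Step 1 — x − y = 40 − (-5549) = 5589. Step 2 — v_3(5589) = 5 (factor: 5589 = (3^5 · 23); the sign does not affect v_p). Step 3 — |x − y|_3 = 3^{-5} = 1/243.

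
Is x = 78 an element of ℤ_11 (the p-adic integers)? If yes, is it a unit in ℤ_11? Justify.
x ∈ ℤ_11^× (unit); v_11(x) = 0

ℤ_11 = {x ∈ ℚ_11 : v_11(x) ≥ 0} and ℤ_11^× = {x ∈ ℤ_11 : v_11(x) = 0}. Here v_11(78) = v_11(num) − v_11(den) = 0; compare against these criteria.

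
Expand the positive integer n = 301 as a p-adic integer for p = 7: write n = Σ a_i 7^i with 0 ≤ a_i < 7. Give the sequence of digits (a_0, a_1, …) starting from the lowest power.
(a_0, a_1, …) = (0, 1, 6)

Repeated division by 7 gives the digits low-to-high: 301 = 1·7^1 + 6·7^2. Digit sequence: (0, 1, 6).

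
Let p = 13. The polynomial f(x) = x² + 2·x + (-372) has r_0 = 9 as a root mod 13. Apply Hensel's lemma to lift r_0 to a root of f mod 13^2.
r_1 = 48 (mod 169)

Hensel: r_{i+1} = r_i − f(r_i)·(f′(r_i))^{-1} mod 13^{i+2}, f′(x) = 2x + 2. Iterate:
  r_0 = 9 (mod 13)
  r_1 = 48 (mod 169)
Final: r = 48 satisfies f(r) ≡ 0 mod 13^2.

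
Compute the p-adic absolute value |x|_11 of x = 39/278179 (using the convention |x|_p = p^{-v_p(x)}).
|39/278179|_11 = 14641

Step 1 — compute v_11(x) by factoring powers of 11 out of the numerator and denominator: v_11(39/278179) = -4. Step 2 — apply |x|_p = p^{-v_p(x)} = 11^{4} = 14641.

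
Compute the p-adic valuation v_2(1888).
v_2(1888) = 5

v_2(n) is the largest exponent k such that 2^k divides n. Factor out: 1888 = 2^5 · 59. (Sign doesn't affect v_p.) So v_2(1888) = 5.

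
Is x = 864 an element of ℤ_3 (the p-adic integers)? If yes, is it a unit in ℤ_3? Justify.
x ∈ ℤ_3 but not a unit; v_3(x) = 3 > 0

ℤ_3 = {x ∈ ℚ_3 : v_3(x) ≥ 0} and ℤ_3^× = {x ∈ ℤ_3 : v_3(x) = 0}. Here v_3(864) = v_3(num) − v_3(den) = 3; compare against these criteria.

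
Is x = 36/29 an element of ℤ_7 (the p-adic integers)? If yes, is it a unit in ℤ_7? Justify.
x ∈ ℤ_7^× (unit); v_7(x) = 0

ℤ_7 = {x ∈ ℚ_7 : v_7(x) ≥ 0} and ℤ_7^× = {x ∈ ℤ_7 : v_7(x) = 0}. Here v_7(36/29) = v_7(num) − v_7(den) = 0; compare against these criteria.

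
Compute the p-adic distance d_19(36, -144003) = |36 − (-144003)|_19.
d_19(36, -144003) = 1/6859

Step 1 — x − y = 36 − (-144003) = 144039. Step 2 — v_19(144039) = 3 (factor: 144039 = (19^3 · 21); the sign does not affect v_p). Step 3 — |x − y|_19 = 19^{-3} = 1/6859.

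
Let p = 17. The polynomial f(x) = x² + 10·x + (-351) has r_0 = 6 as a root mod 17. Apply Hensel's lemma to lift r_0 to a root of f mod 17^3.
r_2 = 346 (mod 4913)

Hensel: r_{i+1} = r_i − f(r_i)·(f′(r_i))^{-1} mod 17^{i+2}, f′(x) = 2x + 10. Iterate:
  r_0 = 6 (mod 17)
  r_1 = 57 (mod 289)
  r_2 = 346 (mod 4913)
Final: r = 346 satisfies f(r) ≡ 0 mod 17^3.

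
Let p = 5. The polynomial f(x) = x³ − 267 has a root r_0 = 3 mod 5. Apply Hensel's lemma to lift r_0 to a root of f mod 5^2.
r_1 = 23 (mod 25)

Hensel: r_{i+1} = r_i − f(r_i)/f′(r_i) mod 5^{i+2}, where f′(x) = 3x². Iterate:
  r_0 = 3 (mod 5)
  r_1 = 23 (mod 25)
Final: r = 23 with f(r) ≡ 0 mod 5^2.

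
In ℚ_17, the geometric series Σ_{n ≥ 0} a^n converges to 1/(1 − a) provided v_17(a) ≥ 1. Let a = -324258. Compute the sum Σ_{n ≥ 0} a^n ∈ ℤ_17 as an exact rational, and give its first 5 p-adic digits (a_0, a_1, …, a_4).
Σ a^n = 1/(1 − a) = 1/324259;  first 5 digits = (1, 0, 0, 2, 13)

v_17(a) = 3 ≥ 1, so the series converges in ℤ_17 to 1/(1 − a) = 1/(1 − (-324258)) = 1/324259. Expand this rational in ℤ_17: compute digits iteratively via d_i = x_i mod 17, x_{i+1} = (x_i − d_i)/17. The first 5 digits are (1, 0, 0, 2, 13).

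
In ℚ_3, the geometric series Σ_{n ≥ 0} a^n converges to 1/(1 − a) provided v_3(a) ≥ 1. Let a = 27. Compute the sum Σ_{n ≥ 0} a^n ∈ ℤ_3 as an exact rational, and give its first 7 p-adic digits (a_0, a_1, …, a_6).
Σ a^n = 1/(1 − a) = -1/26;  first 7 digits = (1, 0, 0, 1, 0, 0, 1)

v_3(a) = 3 ≥ 1, so the series converges in ℤ_3 to 1/(1 − a) = 1/(1 − 27) = -1/26. Expand this rational in ℤ_3: compute digits iteratively via d_i = x_i mod 3, x_{i+1} = (x_i − d_i)/3. The first 7 digits are (1, 0, 0, 1, 0, 0, 1).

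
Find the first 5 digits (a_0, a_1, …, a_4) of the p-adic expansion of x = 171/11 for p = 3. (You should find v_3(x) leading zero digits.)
(a_0, …, a_4) = (0, 0, 2, 1, 1)

v_3(171/11) = 2, so a_0 = ... = a_1 = 0. Factor out: x = 3^2 · u with u = 19/11 a unit in ℤ_3. Expand u iteratively via a_{v+i} = u_i mod 3, u_{i+1} = (u_i − a_{v+i})/3:
  u_0 = 19/11;  a_2 = 2;  u_1 = (u_0 − 2)/3 = -1/11
  u_1 = -1/11;  a_3 = 1;  u_2 = (u_1 − 1)/3 = -4/11
  u_2 = -4/11;  a_4 = 1;  u_3 = (u_2 − 1)/3 = -5/11
Digits: (0, 0, 2, 1, 1).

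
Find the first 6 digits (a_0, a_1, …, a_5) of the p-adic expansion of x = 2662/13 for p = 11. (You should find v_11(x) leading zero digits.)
(a_0, …, a_5) = (0, 0, 0, 1, 5, 8)

v_11(2662/13) = 3, so a_0 = ... = a_2 = 0. Factor out: x = 11^3 · u with u = 2/13 a unit in ℤ_11. Expand u iteratively via a_{v+i} = u_i mod 11, u_{i+1} = (u_i − a_{v+i})/11:
  u_0 = 2/13;  a_3 = 1;  u_1 = (u_0 − 1)/11 = -1/13
  u_1 = -1/13;  a_4 = 5;  u_2 = (u_1 − 5)/11 = -6/13
  u_2 = -6/13;  a_5 = 8;  u_3 = (u_2 − 8)/11 = -10/13
Digits: (0, 0, 0, 1, 5, 8).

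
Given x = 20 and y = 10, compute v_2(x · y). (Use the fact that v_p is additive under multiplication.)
v_2(200) = 3

v_p(x) = 2 (factor: 20 = 2^2 · 5); v_p(y) = 1 (factor: 10 = 2^1 · 5). Additivity: v_p(xy) = v_p(x) + v_p(y) = 2 + 1 = 3. (Direct check: xy = 200 = 2^3 · (25).)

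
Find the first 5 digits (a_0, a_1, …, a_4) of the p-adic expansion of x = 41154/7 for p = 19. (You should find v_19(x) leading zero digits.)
(a_0, …, a_4) = (0, 0, 0, 9, 5)

v_19(41154/7) = 3, so a_0 = ... = a_2 = 0. Factor out: x = 19^3 · u with u = 6/7 a unit in ℤ_19. Expand u iteratively via a_{v+i} = u_i mod 19, u_{i+1} = (u_i − a_{v+i})/19:
  u_0 = 6/7;  a_3 = 9;  u_1 = (u_0 − 9)/19 = -3/7
  u_1 = -3/7;  a_4 = 5;  u_2 = (u_1 − 5)/19 = -2/7
Digits: (0, 0, 0, 9, 5).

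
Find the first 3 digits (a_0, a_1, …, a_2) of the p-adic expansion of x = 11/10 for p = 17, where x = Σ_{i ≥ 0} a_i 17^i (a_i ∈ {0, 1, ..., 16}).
(a_0, …, a_2) = (13, 1, 5)

v_17(11/10) = 0 (numerator and denominator both coprime to 17), so x ∈ ℤ_17^×. Compute digits iteratively via a_i = x_i mod 17, x_{i+1} = (x_i − a_i)/17, with x_0 = x:
  x_0 = 11/10;  a_0 = 13;  x_1 = (x_0 − 13)/17 = -7/10
  x_1 = -7/10;  a_1 = 1;  x_2 = (x_1 − 1)/17 = -1/10
  x_2 = -1/10;  a_2 = 5;  x_3 = (x_2 − 5)/17 = -3/10
Digits: (13, 1, 5).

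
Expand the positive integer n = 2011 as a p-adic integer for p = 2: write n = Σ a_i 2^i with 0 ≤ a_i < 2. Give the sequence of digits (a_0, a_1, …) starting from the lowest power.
(a_0, a_1, …) = (1, 1, 0, 1, 1, 0, 1, 1, 1, 1, 1)

Repeated division by 2 gives the digits low-to-high: 2011 = 1 + 1·2^1 + 1·2^3 + 1·2^4 + 1·2^6 + 1·2^7 + 1·2^8 + 1·2^9 + 1·2^10. Digit sequence: (1, 1, 0, 1, 1, 0, 1, 1, 1, 1, 1).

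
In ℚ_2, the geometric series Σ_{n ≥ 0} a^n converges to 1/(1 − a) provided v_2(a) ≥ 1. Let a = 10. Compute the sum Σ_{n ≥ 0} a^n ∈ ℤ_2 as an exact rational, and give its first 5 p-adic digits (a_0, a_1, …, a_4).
Σ a^n = 1/(1 − a) = -1/9;  first 5 digits = (1, 1, 1, 0, 0)

v_2(a) = 1 ≥ 1, so the series converges in ℤ_2 to 1/(1 − a) = 1/(1 − 10) = -1/9. Expand this rational in ℤ_2: compute digits iteratively via d_i = x_i mod 2, x_{i+1} = (x_i − d_i)/2. The first 5 digits are (1, 1, 1, 0, 0).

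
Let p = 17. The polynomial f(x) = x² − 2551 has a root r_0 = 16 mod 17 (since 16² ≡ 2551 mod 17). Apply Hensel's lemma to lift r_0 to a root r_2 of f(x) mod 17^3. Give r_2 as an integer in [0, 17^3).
r_2 = 3348 (mod 4913)

Hensel's recurrence: r_{i+1} = r_i − f(r_i)·(f′(r_i))^{-1} mod 17^{i+2}, with f′(x) = 2x. Iterate:
  r_0 = 16 (mod 17)
  r_1 = 169 (mod 289)
  r_2 = 3348 (mod 4913)
Final: r_2 = 3348, and one checks f(r_2) ≡ 0 mod 17^3.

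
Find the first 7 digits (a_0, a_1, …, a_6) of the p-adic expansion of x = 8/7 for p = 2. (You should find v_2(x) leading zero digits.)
(a_0, …, a_6) = (0, 0, 0, 1, 1, 1, 0)

v_2(8/7) = 3, so a_0 = ... = a_2 = 0. Factor out: x = 2^3 · u with u = 1/7 a unit in ℤ_2. Expand u iteratively via a_{v+i} = u_i mod 2, u_{i+1} = (u_i − a_{v+i})/2:
  u_0 = 1/7;  a_3 = 1;  u_1 = (u_0 − 1)/2 = -3/7
  u_1 = -3/7;  a_4 = 1;  u_2 = (u_1 − 1)/2 = -5/7
  u_2 = -5/7;  a_5 = 1;  u_3 = (u_2 − 1)/2 = -6/7
  u_3 = -6/7;  a_6 = 0;  u_4 = (u_3 − 0)/2 = -3/7
Digits: (0, 0, 0, 1, 1, 1, 0).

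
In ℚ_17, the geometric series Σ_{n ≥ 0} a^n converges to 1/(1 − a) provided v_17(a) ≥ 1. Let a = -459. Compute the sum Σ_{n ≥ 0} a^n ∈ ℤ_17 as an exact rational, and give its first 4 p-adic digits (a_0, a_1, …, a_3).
Σ a^n = 1/(1 − a) = 1/460;  first 4 digits = (1, 7, 13, 11)

v_17(a) = 1 ≥ 1, so the series converges in ℤ_17 to 1/(1 − a) = 1/(1 − (-459)) = 1/460. Expand this rational in ℤ_17: compute digits iteratively via d_i = x_i mod 17, x_{i+1} = (x_i − d_i)/17. The first 4 digits are (1, 7, 13, 11).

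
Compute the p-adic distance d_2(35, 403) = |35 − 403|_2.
d_2(35, 403) = 1/16

Step 1 — x − y = 35 − 403 = -368. Step 2 — v_2(-368) = 4 (factor: -368 = −(2^4 · 23); the sign does not affect v_p). Step 3 — |x − y|_2 = 2^{-4} = 1/16.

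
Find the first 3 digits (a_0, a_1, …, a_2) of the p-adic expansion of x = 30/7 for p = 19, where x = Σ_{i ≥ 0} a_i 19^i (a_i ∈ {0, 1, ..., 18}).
(a_0, …, a_2) = (7, 8, 5)

v_19(30/7) = 0 (numerator and denominator both coprime to 19), so x ∈ ℤ_19^×. Compute digits iteratively via a_i = x_i mod 19, x_{i+1} = (x_i − a_i)/19, with x_0 = x:
  x_0 = 30/7;  a_0 = 7;  x_1 = (x_0 − 7)/19 = -1/7
  x_1 = -1/7;  a_1 = 8;  x_2 = (x_1 − 8)/19 = -3/7
  x_2 = -3/7;  a_2 = 5;  x_3 = (x_2 − 5)/19 = -2/7
Digits: (7, 8, 5).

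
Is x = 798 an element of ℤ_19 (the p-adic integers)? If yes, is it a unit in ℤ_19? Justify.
x ∈ ℤ_19 but not a unit; v_19(x) = 1 > 0

ℤ_19 = {x ∈ ℚ_19 : v_19(x) ≥ 0} and ℤ_19^× = {x ∈ ℤ_19 : v_19(x) = 0}. Here v_19(798) = v_19(num) − v_19(den) = 1; compare against these criteria.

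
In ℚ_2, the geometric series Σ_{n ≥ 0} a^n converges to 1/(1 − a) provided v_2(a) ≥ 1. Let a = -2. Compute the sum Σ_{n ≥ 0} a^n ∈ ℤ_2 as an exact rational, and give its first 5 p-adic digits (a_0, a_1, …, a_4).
Σ a^n = 1/(1 − a) = 1/3;  first 5 digits = (1, 1, 0, 1, 0)

v_2(a) = 1 ≥ 1, so the series converges in ℤ_2 to 1/(1 − a) = 1/(1 − (-2)) = 1/3. Expand this rational in ℤ_2: compute digits iteratively via d_i = x_i mod 2, x_{i+1} = (x_i − d_i)/2. The first 5 digits are (1, 1, 0, 1, 0).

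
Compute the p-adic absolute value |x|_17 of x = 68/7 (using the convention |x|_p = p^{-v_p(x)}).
|68/7|_17 = 1/17

Step 1 — compute v_17(x) by factoring powers of 17 out of the numerator and denominator: v_17(68/7) = 1. Step 2 — apply |x|_p = p^{-v_p(x)} = 17^{-1} = 1/17.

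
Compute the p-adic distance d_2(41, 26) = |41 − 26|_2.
d_2(41, 26) = 1

Step 1 — x − y = 41 − 26 = 15. Step 2 — v_2(15) = 0 (factor: 15 = (2^0 · 15); the sign does not affect v_p). Step 3 — |x − y|_2 = 2^{0} = 1.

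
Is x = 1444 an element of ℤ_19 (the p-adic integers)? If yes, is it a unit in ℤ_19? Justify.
x ∈ ℤ_19 but not a unit; v_19(x) = 2 > 0

ℤ_19 = {x ∈ ℚ_19 : v_19(x) ≥ 0} and ℤ_19^× = {x ∈ ℤ_19 : v_19(x) = 0}. Here v_19(1444) = v_19(num) − v_19(den) = 2; compare against these criteria.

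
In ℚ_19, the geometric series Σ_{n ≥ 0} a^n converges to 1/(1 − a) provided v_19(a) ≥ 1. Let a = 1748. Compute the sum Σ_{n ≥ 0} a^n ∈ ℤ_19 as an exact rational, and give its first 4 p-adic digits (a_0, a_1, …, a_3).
Σ a^n = 1/(1 − a) = -1/1747;  first 4 digits = (1, 16, 13, 0)

v_19(a) = 1 ≥ 1, so the series converges in ℤ_19 to 1/(1 − a) = 1/(1 − 1748) = -1/1747. Expand this rational in ℤ_19: compute digits iteratively via d_i = x_i mod 19, x_{i+1} = (x_i − d_i)/19. The first 4 digits are (1, 16, 13, 0).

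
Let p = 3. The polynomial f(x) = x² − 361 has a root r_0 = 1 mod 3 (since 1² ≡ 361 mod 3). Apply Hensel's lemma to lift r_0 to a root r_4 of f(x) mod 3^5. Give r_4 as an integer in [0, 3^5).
r_4 = 19 (mod 243)

Hensel's recurrence: r_{i+1} = r_i − f(r_i)·(f′(r_i))^{-1} mod 3^{i+2}, with f′(x) = 2x. Iterate:
  r_0 = 1 (mod 3)
  r_1 = 1 (mod 9)
  r_2 = 19 (mod 27)
  r_3 = 19 (mod 81)
  r_4 = 19 (mod 243)
Final: r_4 = 19, and one checks f(r_4) ≡ 0 mod 3^5.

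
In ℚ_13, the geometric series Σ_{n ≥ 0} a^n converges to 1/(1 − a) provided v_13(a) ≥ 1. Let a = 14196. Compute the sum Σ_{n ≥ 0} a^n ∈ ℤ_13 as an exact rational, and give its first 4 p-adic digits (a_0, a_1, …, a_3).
Σ a^n = 1/(1 − a) = -1/14195;  first 4 digits = (1, 0, 6, 6)

v_13(a) = 2 ≥ 1, so the series converges in ℤ_13 to 1/(1 − a) = 1/(1 − 14196) = -1/14195. Expand this rational in ℤ_13: compute digits iteratively via d_i = x_i mod 13, x_{i+1} = (x_i − d_i)/13. The first 4 digits are (1, 0, 6, 6).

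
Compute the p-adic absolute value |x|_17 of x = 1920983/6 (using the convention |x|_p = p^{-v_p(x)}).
|1920983/6|_17 = 1/83521

Step 1 — compute v_17(x) by factoring powers of 17 out of the numerator and denominator: v_17(1920983/6) = 4. Step 2 — apply |x|_p = p^{-v_p(x)} = 17^{-4} = 1/83521.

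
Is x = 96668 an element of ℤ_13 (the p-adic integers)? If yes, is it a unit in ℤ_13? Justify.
x ∈ ℤ_13 but not a unit; v_13(x) = 3 > 0

ℤ_13 = {x ∈ ℚ_13 : v_13(x) ≥ 0} and ℤ_13^× = {x ∈ ℤ_13 : v_13(x) = 0}. Here v_13(96668) = v_13(num) − v_13(den) = 3; compare against these criteria.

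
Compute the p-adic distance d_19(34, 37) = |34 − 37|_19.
d_19(34, 37) = 1

Step 1 — x − y = 34 − 37 = -3. Step 2 — v_19(-3) = 0 (factor: -3 = −(19^0 · 3); the sign does not affect v_p). Step 3 — |x − y|_19 = 19^{0} = 1.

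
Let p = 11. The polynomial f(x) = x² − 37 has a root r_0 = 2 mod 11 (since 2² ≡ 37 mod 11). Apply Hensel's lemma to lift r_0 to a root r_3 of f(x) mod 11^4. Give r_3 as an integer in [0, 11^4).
r_3 = 13532 (mod 14641)

Hensel's recurrence: r_{i+1} = r_i − f(r_i)·(f′(r_i))^{-1} mod 11^{i+2}, with f′(x) = 2x. Iterate:
  r_0 = 2 (mod 11)
  r_1 = 101 (mod 121)
  r_2 = 222 (mod 1331)
  r_3 = 13532 (mod 14641)
Final: r_3 = 13532, and one checks f(r_3) ≡ 0 mod 11^4.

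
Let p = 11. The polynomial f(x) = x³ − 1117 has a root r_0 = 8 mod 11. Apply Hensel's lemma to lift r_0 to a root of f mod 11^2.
r_1 = 8 (mod 121)

Hensel: r_{i+1} = r_i − f(r_i)/f′(r_i) mod 11^{i+2}, where f′(x) = 3x². Iterate:
  r_0 = 8 (mod 11)
  r_1 = 8 (mod 121)
Final: r = 8 with f(r) ≡ 0 mod 11^2.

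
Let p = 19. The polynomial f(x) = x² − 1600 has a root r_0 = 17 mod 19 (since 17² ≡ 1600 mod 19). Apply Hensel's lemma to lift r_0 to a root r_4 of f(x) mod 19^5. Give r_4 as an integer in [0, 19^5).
r_4 = 2476059 (mod 2476099)

Hensel's recurrence: r_{i+1} = r_i − f(r_i)·(f′(r_i))^{-1} mod 19^{i+2}, with f′(x) = 2x. Iterate:
  r_0 = 17 (mod 19)
  r_1 = 321 (mod 361)
  r_2 = 6819 (mod 6859)
  r_3 = 130281 (mod 130321)
  r_4 = 2476059 (mod 2476099)
Final: r_4 = 2476059, and one checks f(r_4) ≡ 0 mod 19^5.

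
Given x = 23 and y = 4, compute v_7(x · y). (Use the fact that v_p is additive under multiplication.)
v_7(92) = 0

v_p(x) = 0 (factor: 23 = 7^0 · 23); v_p(y) = 0 (factor: 4 = 7^0 · 4). Additivity: v_p(xy) = v_p(x) + v_p(y) = 0 + 0 = 0. (Direct check: xy = 92 = 7^0 · (92).)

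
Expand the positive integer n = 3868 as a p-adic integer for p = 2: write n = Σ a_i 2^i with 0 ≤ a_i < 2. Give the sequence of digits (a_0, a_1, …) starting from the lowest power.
(a_0, a_1, …) = (0, 0, 1, 1, 1, 0, 0, 0, 1, 1, 1, 1)

Repeated division by 2 gives the digits low-to-high: 3868 = 1·2^2 + 1·2^3 + 1·2^4 + 1·2^8 + 1·2^9 + 1·2^10 + 1·2^11. Digit sequence: (0, 0, 1, 1, 1, 0, 0, 0, 1, 1, 1, 1).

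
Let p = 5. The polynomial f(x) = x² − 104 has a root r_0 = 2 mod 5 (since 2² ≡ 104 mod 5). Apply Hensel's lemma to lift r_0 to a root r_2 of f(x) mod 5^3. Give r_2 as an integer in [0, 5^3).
r_2 = 27 (mod 125)

Hensel's recurrence: r_{i+1} = r_i − f(r_i)·(f′(r_i))^{-1} mod 5^{i+2}, with f′(x) = 2x. Iterate:
  r_0 = 2 (mod 5)
  r_1 = 2 (mod 25)
  r_2 = 27 (mod 125)
Final: r_2 = 27, and one checks f(r_2) ≡ 0 mod 5^3.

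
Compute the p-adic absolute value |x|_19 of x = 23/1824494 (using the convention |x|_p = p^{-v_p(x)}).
|23/1824494|_19 = 130321

Step 1 — compute v_19(x) by factoring powers of 19 out of the numerator and denominator: v_19(23/1824494) = -4. Step 2 — apply |x|_p = p^{-v_p(x)} = 19^{4} = 130321.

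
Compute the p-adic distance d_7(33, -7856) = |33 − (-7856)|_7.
d_7(33, -7856) = 1/343

Step 1 — x − y = 33 − (-7856) = 7889. Step 2 — v_7(7889) = 3 (factor: 7889 = (7^3 · 23); the sign does not affect v_p). Step 3 — |x − y|_7 = 7^{-3} = 1/343.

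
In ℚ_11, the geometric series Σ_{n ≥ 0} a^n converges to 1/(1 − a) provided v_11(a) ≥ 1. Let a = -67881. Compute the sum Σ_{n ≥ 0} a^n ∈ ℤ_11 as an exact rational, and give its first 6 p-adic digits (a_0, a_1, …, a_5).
Σ a^n = 1/(1 − a) = 1/67882;  first 6 digits = (1, 0, 0, 4, 6, 10)

v_11(a) = 3 ≥ 1, so the series converges in ℤ_11 to 1/(1 − a) = 1/(1 − (-67881)) = 1/67882. Expand this rational in ℤ_11: compute digits iteratively via d_i = x_i mod 11, x_{i+1} = (x_i − d_i)/11. The first 6 digits are (1, 0, 0, 4, 6, 10).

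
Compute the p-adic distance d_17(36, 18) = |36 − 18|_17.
d_17(36, 18) = 1

Step 1 — x − y = 36 − 18 = 18. Step 2 — v_17(18) = 0 (factor: 18 = (17^0 · 18); the sign does not affect v_p). Step 3 — |x − y|_17 = 17^{0} = 1.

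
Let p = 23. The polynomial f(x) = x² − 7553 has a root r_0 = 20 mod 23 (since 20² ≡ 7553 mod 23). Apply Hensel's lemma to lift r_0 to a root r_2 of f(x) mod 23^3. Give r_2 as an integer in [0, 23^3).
r_2 = 8967 (mod 12167)

Hensel's recurrence: r_{i+1} = r_i − f(r_i)·(f′(r_i))^{-1} mod 23^{i+2}, with f′(x) = 2x. Iterate:
  r_0 = 20 (mod 23)
  r_1 = 503 (mod 529)
  r_2 = 8967 (mod 12167)
Final: r_2 = 8967, and one checks f(r_2) ≡ 0 mod 23^3.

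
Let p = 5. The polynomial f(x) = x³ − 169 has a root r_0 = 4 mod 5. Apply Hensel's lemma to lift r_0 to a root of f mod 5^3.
r_2 = 114 (mod 125)

Hensel: r_{i+1} = r_i − f(r_i)/f′(r_i) mod 5^{i+2}, where f′(x) = 3x². Iterate:
  r_0 = 4 (mod 5)
  r_1 = 14 (mod 25)
  r_2 = 114 (mod 125)
Final: r = 114 with f(r) ≡ 0 mod 5^3.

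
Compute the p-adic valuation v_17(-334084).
v_17(-334084) = 4

v_17(n) is the largest exponent k such that 17^k divides n. Factor out: -334084 = -17^4 · 4. (Sign doesn't affect v_p.) So v_17(-334084) = 4.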